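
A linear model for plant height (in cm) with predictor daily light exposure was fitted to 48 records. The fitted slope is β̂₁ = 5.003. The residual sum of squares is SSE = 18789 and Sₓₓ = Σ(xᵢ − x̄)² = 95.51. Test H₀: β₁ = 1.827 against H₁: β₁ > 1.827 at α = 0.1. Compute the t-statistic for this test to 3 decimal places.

t = 1.536

MSE = SSE/(n − 2) = 18789/46 = 408.457.
SE(β̂₁) = √(MSE/Sₓₓ) = √(408.457/95.51) = 2.06799.
t = (5.003 − 1.827) / 2.06799 = 1.536.
df = n − 2 = 46.
One-sided p ≈ 0.0657, which is < 0.1, so reject H₀.
There is evidence that the true slope on daily light exposure exceeds 1.827 cm per unit.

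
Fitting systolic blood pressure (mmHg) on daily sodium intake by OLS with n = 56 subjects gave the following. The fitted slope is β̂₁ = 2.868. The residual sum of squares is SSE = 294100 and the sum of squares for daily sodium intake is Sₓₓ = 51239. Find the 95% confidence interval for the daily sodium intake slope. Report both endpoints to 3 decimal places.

MSE = SSE/(n − 2) = 294100/54 = 5446.3.
SE(β̂₁) = √(MSE/Sₓₓ) = √(5446.3/51239) = 0.326025.
df = n − 2 = 54.
t* = t_{0.025, 54} = 2.004879.
Margin = t* × SE = 2.004879 × 0.326025 = 0.65364.
CI: 2.868 ± 0.65364 → (2.214, 3.522).
With 95% confidence, each one-unit increase in daily sodium intake is associated with a change of between 2.214 and 3.522 mmHg in systolic blood pressure.

(2.214, 3.522)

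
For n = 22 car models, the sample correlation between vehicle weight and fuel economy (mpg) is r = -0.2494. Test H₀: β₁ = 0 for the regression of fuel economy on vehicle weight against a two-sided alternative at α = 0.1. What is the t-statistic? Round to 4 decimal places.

t = -1.1517

t = r·√(n − 2)/√(1 − r²) = -0.2494·√20/√0.9378 = -1.1517.
df = n − 2 = 20.
Two-sided p ≈ 0.2630, which is ≥ 0.1, so fail to reject H₀.
The data do not give significant evidence of a linear association between vehicle weight and fuel economy.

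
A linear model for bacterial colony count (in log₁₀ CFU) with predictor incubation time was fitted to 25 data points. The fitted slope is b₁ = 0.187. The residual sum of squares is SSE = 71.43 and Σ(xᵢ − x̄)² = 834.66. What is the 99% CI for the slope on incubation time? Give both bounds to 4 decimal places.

MSE = SSE/(n − 2) = 71.43/23 = 3.10565.
SE(b₁) = √(MSE/Sₓₓ) = √(3.10565/834.66) = 0.0609988.
df = n − 2 = 23.
t* = t_{0.005, 23} = 2.807336.
Margin = t* × SE = 2.807336 × 0.0609988 = 0.171244.
CI: 0.187 ± 0.171244 → (0.0158, 0.3582).
With 99% confidence, each one-unit increase in incubation time is associated with a change of between 0.0158 and 0.3582 log₁₀ CFU in bacterial colony count.

(0.0158, 0.3582)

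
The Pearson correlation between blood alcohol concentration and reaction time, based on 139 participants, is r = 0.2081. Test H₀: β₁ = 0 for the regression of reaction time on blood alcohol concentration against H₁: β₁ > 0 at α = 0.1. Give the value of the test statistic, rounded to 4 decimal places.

t = r·√(n − 2)/√(1 − r²) = 0.2081·√137/√0.956694 = 2.4903.
df = n − 2 = 137.
One-sided p ≈ 0.0070, which is < 0.1, so reject H₀.
There is evidence of a linear association between blood alcohol concentration and reaction time.

t = 2.4903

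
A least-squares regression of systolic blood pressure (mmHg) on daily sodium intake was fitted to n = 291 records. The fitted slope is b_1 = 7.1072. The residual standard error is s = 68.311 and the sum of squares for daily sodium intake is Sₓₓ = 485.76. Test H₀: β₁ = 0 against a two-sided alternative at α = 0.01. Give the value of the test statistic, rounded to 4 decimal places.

t = 2.2931

SE(b_1) = s/√Sₓₓ = 68.311/√485.76 = 3.09942.
t = 7.1072 / 3.09942 = 2.2931.
df = n − 2 = 289.
Two-sided p ≈ 0.0226, which is ≥ 0.01, so fail to reject H₀.
The data do not give significant evidence of an association between daily sodium intake and systolic blood pressure.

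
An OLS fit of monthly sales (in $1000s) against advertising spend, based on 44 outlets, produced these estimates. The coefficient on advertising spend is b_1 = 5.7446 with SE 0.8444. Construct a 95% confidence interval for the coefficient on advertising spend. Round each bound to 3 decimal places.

(4.041, 7.449)

df = n − 2 = 44 − 2 = 42.
t* = t_{0.025, 42} = 2.018082.
Margin = t* × SE = 2.018082 × 0.8444 = 1.70407.
CI: 5.7446 ± 1.70407 → (4.041, 7.449).
With 95% confidence, each one-unit increase in advertising spend is associated with a change of between 4.041 and 7.449 $1000s in monthly sales.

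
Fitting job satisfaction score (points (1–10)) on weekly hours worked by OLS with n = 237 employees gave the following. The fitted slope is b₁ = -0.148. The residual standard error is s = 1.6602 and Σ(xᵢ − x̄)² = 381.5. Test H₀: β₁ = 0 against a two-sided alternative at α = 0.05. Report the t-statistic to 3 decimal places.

SE(b₁) = s/√Sₓₓ = 1.6602/√381.5 = 0.0849989.
t = -0.148 / 0.0849989 = -1.741.
df = n − 2 = 235.
Two-sided p ≈ 0.0830, which is ≥ 0.05, so fail to reject H₀.
The data do not give significant evidence of an association between weekly hours worked and job satisfaction score.

t = -1.741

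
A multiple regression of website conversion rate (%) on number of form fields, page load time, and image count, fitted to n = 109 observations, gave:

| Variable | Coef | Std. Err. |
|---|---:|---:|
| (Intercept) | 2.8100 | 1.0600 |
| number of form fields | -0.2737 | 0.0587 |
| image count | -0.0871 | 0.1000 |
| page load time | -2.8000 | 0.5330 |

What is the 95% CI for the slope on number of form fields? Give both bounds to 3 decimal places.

Read off: b = -0.2737, SE = 0.0587 for number of form fields.
df = n − k − 1 = 109 − 3 − 1 = 105.
t* = t_{0.025, 105} = 1.982815.
Margin = t* × SE = 1.982815 × 0.0587 = 0.11639.
CI: -0.2737 ± 0.11639 → (-0.390, -0.157).

(-0.390, -0.157)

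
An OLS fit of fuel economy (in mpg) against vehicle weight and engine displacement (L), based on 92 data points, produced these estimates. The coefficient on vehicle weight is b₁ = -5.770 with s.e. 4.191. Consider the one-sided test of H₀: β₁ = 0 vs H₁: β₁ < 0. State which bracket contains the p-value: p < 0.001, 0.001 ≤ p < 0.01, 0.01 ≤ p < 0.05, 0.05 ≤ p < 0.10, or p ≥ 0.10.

0.05 ≤ p < 0.10

t = -5.770 / 4.191 = -1.377.
df = n − k − 1 = 92 − 2 − 1 = 89.
One-sided p = P(T_{89} < t) ≈ 0.0860.
So 0.05 ≤ p < 0.10.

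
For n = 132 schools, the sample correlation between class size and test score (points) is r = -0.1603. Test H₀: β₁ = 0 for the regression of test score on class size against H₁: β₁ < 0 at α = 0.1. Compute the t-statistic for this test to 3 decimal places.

t = r·√(n − 2)/√(1 − r²) = -0.1603·√130/√0.974304 = -1.852.
df = n − 2 = 130.
One-sided p ≈ 0.0332, which is < 0.1, so reject H₀.
There is evidence of a linear association between class size and test score.

t = -1.852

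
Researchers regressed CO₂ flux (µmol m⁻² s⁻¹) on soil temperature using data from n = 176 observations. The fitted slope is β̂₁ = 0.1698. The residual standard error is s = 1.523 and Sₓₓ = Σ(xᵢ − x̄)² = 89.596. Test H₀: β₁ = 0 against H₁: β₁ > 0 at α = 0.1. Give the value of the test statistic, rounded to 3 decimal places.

SE(β̂₁) = s/√Sₓₓ = 1.523/√89.596 = 0.1609.
t = 0.1698 / 0.1609 = 1.055.
df = n − 2 = 174.
One-sided p ≈ 0.1464, which is ≥ 0.1, so fail to reject H₀.
The data do not give significant evidence that the true slope on soil temperature is positive.

t = 1.055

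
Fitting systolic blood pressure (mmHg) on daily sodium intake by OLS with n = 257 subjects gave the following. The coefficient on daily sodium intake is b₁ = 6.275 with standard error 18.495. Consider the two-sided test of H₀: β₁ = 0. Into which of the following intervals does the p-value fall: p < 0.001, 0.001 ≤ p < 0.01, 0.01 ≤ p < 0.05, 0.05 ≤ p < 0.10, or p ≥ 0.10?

t = 6.275 / 18.495 = 0.339.
df = n − 2 = 257 − 2 = 255.
Two-sided p = 2·P(T_{255} > |t|) ≈ 0.7347.
So p ≥ 0.10.

p ≥ 0.10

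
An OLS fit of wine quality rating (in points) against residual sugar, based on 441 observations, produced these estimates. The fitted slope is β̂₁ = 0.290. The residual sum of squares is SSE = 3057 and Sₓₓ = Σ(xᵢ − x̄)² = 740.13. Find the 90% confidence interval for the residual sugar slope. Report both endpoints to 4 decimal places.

(0.1301, 0.4499)

MSE = SSE/(n − 2) = 3057/439 = 6.96355.
SE(β̂₁) = √(MSE/Sₓₓ) = √(6.96355/740.13) = 0.0969977.
df = n − 2 = 439.
t* = t_{0.05, 439} = 1.648332.
Margin = t* × SE = 1.648332 × 0.0969977 = 0.159884.
CI: 0.290 ± 0.159884 → (0.1301, 0.4499).
With 90% confidence, each one-unit increase in residual sugar is associated with a change of between 0.1301 and 0.4499 points in wine quality rating.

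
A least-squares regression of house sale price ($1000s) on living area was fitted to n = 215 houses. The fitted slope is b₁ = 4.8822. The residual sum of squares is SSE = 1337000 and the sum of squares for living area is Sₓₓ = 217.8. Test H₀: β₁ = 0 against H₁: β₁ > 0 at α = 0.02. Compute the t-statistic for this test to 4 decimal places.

MSE = SSE/(n − 2) = 1337000/213 = 6277.
SE(b₁) = √(MSE/Sₓₓ) = √(6277/217.8) = 5.36843.
t = 4.8822 / 5.36843 = 0.9094.
df = n − 2 = 213.
One-sided p ≈ 0.1821, which is ≥ 0.02, so fail to reject H₀.
The data do not give significant evidence that the true slope on living area is positive.

t = 0.9094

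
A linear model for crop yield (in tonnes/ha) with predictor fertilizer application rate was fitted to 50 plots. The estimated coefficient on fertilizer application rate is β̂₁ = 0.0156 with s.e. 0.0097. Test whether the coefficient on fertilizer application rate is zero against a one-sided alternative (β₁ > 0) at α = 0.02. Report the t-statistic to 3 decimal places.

H₀: β₁ = 0 vs H₁: β₁ > 0.
t = (β̂₁ − β₁⁰)/SE = 0.0156 / 0.0097 = 1.608.
df = n − 2 = 50 − 2 = 48.
One-sided p ≈ 0.0572, which is ≥ 0.02, so fail to reject H₀.
The data do not give significant evidence that the true slope on fertilizer application rate is positive.

t = 1.608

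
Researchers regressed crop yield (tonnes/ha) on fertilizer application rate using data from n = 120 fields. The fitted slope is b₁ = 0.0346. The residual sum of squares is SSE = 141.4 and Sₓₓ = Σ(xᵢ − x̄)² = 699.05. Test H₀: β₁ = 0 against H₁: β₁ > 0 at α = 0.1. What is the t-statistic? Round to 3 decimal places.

MSE = SSE/(n − 2) = 141.4/118 = 1.19831.
SE(b₁) = √(MSE/Sₓₓ) = √(1.19831/699.05) = 0.0414028.
t = 0.0346 / 0.0414028 = 0.836.
df = n − 2 = 118.
One-sided p ≈ 0.2025, which is ≥ 0.1, so fail to reject H₀.
The data do not give significant evidence that the true slope on fertilizer application rate is positive.

t = 0.836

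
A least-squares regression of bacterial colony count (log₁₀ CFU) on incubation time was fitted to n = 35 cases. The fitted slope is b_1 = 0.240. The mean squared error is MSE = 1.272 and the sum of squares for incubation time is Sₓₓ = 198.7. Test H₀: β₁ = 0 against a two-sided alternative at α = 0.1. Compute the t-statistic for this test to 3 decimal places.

SE(b_1) = √(MSE/Sₓₓ) = √(1.272/198.7) = 0.0800101.
t = 0.240 / 0.0800101 = 3.000.
df = n − 2 = 33.
Two-sided p ≈ 0.0051, which is < 0.1, so reject H₀.
There is evidence that incubation time is associated with bacterial colony count.

t = 3.000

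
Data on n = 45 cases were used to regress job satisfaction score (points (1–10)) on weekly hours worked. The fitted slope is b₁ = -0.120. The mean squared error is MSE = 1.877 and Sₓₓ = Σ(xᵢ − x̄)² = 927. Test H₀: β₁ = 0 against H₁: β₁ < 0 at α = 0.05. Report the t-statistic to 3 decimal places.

t = -2.667

SE(b₁) = √(MSE/Sₓₓ) = √(1.877/927) = 0.0449979.
t = -0.120 / 0.0449979 = -2.667.
df = n − 2 = 43.
One-sided p ≈ 0.0054, which is < 0.05, so reject H₀.
There is evidence that the true slope on weekly hours worked is negative.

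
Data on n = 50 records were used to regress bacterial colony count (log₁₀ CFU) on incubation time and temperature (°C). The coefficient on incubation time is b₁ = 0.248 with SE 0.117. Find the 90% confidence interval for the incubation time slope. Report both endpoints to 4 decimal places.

(0.0517, 0.4443)

df = n − k − 1 = 50 − 2 − 1 = 47.
t* = t_{0.05, 47} = 1.677927.
Margin = t* × SE = 1.677927 × 0.117 = 0.196317.
CI: 0.248 ± 0.196317 → (0.0517, 0.4443).
With 90% confidence, each one-unit increase in incubation time is associated with a change of between 0.0517 and 0.4443 log₁₀ CFU in bacterial colony count, holding the other predictors fixed.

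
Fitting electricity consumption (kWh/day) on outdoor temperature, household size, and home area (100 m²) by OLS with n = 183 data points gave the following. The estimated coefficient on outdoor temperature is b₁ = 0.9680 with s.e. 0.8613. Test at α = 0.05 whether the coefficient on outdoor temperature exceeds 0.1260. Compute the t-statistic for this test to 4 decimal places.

t = 0.9776

H₀: β₁ = 0.1260 vs H₁: β₁ > 0.1260.
t = (b₁ − β₁⁰)/SE = (0.9680 − 0.1260) / 0.8613 = 0.9776.
df = n − k − 1 = 183 − 3 − 1 = 179.
One-sided p ≈ 0.1648, which is ≥ 0.05, so fail to reject H₀.
The data do not give significant evidence that the true slope on outdoor temperature exceeds 0.1260 kWh/day per unit, holding the other predictors fixed.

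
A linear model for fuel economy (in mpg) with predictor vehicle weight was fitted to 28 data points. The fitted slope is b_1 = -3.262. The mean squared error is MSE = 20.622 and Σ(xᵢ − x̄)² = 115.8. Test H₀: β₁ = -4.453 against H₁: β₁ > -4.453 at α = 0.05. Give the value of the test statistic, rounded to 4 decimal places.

t = 2.8223

SE(b_1) = √(MSE/Sₓₓ) = √(20.622/115.8) = 0.421999.
t = (-3.262 − (-4.453)) / 0.421999 = 2.8223.
df = n − 2 = 26.
One-sided p ≈ 0.0045, which is < 0.05, so reject H₀.
There is evidence that the true slope on vehicle weight exceeds -4.453 mpg per unit.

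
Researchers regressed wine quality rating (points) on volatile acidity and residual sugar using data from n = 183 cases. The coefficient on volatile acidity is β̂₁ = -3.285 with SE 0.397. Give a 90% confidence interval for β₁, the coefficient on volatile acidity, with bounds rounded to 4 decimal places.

df = n − k − 1 = 183 − 2 − 1 = 180.
t* = t_{0.05, 180} = 1.653363.
Margin = t* × SE = 1.653363 × 0.397 = 0.656385.
CI: -3.285 ± 0.656385 → (-3.9414, -2.6286).
With 90% confidence, each one-unit increase in volatile acidity is associated with a change of between -3.9414 and -2.6286 points in wine quality rating, holding the other predictors fixed.

(-3.9414, -2.6286)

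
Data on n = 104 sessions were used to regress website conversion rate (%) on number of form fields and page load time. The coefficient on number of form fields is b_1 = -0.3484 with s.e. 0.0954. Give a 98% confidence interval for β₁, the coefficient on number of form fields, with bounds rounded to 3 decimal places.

(-0.574, -0.123)

df = n − k − 1 = 104 − 2 − 1 = 101.
t* = t_{0.01, 101} = 2.363837.
Margin = t* × SE = 2.363837 × 0.0954 = 0.22551.
CI: -0.3484 ± 0.22551 → (-0.574, -0.123).
With 98% confidence, each one-unit increase in number of form fields is associated with a change of between -0.574 and -0.123 % in website conversion rate, holding the other predictors fixed.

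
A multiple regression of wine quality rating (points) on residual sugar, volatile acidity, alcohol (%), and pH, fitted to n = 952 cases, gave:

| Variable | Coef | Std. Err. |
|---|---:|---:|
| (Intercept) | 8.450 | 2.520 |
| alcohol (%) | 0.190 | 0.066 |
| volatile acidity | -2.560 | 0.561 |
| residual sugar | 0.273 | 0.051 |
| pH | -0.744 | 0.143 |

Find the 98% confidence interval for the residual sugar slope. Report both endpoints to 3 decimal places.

Read off: b = 0.273, SE = 0.051 for residual sugar.
df = n − k − 1 = 952 − 4 − 1 = 947.
t* = t_{0.01, 947} = 2.330292.
Margin = t* × SE = 2.330292 × 0.051 = 0.11884.
CI: 0.273 ± 0.11884 → (0.154, 0.392).

(0.154, 0.392)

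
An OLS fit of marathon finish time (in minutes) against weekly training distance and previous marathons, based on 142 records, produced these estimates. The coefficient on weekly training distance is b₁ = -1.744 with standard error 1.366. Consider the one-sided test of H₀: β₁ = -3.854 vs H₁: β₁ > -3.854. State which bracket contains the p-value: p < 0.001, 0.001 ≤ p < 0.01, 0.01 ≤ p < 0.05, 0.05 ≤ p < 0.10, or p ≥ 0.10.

0.05 ≤ p < 0.10

t = (-1.744 − (-3.854)) / 1.366 = 1.545.
df = n − k − 1 = 142 − 2 − 1 = 139.
One-sided p = P(T_{139} > t) ≈ 0.0624.
So 0.05 ≤ p < 0.10.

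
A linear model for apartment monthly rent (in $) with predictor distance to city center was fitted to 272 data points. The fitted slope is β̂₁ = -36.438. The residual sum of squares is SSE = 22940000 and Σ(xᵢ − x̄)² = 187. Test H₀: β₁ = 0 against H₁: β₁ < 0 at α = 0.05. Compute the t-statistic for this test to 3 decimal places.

t = -1.709

MSE = SSE/(n − 2) = 22940000/270 = 84963.
SE(β̂₁) = √(MSE/Sₓₓ) = √(84963/187) = 21.3154.
t = -36.438 / 21.3154 = -1.709.
df = n − 2 = 270.
One-sided p ≈ 0.0443, which is < 0.05, so reject H₀.
There is evidence that the true slope on distance to city center is negative.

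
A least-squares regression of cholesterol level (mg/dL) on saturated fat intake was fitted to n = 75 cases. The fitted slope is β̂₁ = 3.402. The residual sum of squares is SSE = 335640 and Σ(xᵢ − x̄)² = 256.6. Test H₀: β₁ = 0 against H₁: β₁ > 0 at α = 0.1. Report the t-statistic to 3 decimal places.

MSE = SSE/(n − 2) = 335640/73 = 4597.81.
SE(β̂₁) = √(MSE/Sₓₓ) = √(4597.81/256.6) = 4.23299.
t = 3.402 / 4.23299 = 0.804.
df = n − 2 = 73.
One-sided p ≈ 0.2121, which is ≥ 0.1, so fail to reject H₀.
The data do not give significant evidence that the true slope on saturated fat intake is positive.

t = 0.804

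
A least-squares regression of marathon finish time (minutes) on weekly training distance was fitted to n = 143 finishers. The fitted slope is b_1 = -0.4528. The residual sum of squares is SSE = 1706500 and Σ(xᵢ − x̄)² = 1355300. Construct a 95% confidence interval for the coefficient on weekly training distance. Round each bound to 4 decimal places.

(-0.6396, -0.2660)

MSE = SSE/(n − 2) = 1706500/141 = 12102.8.
SE(b_1) = √(MSE/Sₓₓ) = √(12102.8/1355300) = 0.0944987.
df = n − 2 = 141.
t* = t_{0.025, 141} = 1.976931.
Margin = t* × SE = 1.976931 × 0.0944987 = 0.186817.
CI: -0.4528 ± 0.186817 → (-0.6396, -0.2660).
With 95% confidence, each one-unit increase in weekly training distance is associated with a change of between -0.6396 and -0.2660 minutes in marathon finish time.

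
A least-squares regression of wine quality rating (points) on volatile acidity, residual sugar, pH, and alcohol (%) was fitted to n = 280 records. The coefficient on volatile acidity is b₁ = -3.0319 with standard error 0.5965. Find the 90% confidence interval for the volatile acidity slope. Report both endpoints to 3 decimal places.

df = n − k − 1 = 280 − 4 − 1 = 275.
t* = t_{0.05, 275} = 1.650413.
Margin = t* × SE = 1.650413 × 0.5965 = 0.98447.
CI: -3.0319 ± 0.98447 → (-4.016, -2.047).
With 90% confidence, each one-unit increase in volatile acidity is associated with a change of between -4.016 and -2.047 points in wine quality rating, holding the other predictors fixed.

(-4.016, -2.047)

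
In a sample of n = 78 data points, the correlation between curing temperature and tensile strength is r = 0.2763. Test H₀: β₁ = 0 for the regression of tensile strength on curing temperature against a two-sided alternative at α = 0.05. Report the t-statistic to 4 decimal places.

t = 2.5063

t = r·√(n − 2)/√(1 − r²) = 0.2763·√76/√0.923658 = 2.5063.
df = n − 2 = 76.
Two-sided p ≈ 0.0143, which is < 0.05, so reject H₀.
There is evidence of a linear association between curing temperature and tensile strength.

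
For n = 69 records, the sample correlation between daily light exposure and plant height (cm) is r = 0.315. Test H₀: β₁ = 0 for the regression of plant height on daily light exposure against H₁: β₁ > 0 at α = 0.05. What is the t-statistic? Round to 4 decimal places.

t = 2.7167

t = r·√(n − 2)/√(1 − r²) = 0.315·√67/√0.900775 = 2.7167.
df = n − 2 = 67.
One-sided p ≈ 0.0042, which is < 0.05, so reject H₀.
There is evidence of a linear association between daily light exposure and plant height.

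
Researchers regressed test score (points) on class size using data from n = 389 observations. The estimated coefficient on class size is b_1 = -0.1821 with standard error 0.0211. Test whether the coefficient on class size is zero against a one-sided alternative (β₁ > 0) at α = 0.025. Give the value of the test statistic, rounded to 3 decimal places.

H₀: β₁ = 0 vs H₁: β₁ > 0.
t = (b_1 − β₁⁰)/SE = -0.1821 / 0.0211 = -8.630.
df = n − 2 = 389 − 2 = 387.
One-sided p ≈ 1.0000, which is ≥ 0.025, so fail to reject H₀.
The data do not give significant evidence that the true slope on class size is positive.

t = -8.630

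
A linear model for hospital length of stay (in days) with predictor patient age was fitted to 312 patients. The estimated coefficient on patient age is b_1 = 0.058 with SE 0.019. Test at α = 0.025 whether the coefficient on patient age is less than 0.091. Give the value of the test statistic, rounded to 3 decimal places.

t = -1.737

H₀: β₁ = 0.091 vs H₁: β₁ < 0.091.
t = (b_1 − β₁⁰)/SE = (0.058 − 0.091) / 0.019 = -1.737.
df = n − 2 = 312 − 2 = 310.
One-sided p ≈ 0.0417, which is ≥ 0.025, so fail to reject H₀.
The data do not give significant evidence that the true slope on patient age is below 0.091 days per unit.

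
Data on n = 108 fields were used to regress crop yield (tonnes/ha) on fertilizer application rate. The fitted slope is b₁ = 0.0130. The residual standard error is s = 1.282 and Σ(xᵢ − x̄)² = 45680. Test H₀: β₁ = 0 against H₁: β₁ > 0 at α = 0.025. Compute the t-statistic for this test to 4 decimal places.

t = 2.1673

SE(b₁) = s/√Sₓₓ = 1.282/√45680 = 0.00599826.
t = 0.0130 / 0.00599826 = 2.1673.
df = n − 2 = 106.
One-sided p ≈ 0.0162, which is < 0.025, so reject H₀.
There is evidence that the true slope on fertilizer application rate is positive.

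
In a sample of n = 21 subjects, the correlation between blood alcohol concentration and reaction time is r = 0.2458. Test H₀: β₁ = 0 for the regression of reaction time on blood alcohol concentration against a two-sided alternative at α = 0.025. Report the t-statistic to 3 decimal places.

t = 1.105

t = r·√(n − 2)/√(1 − r²) = 0.2458·√19/√0.939582 = 1.105.
df = n − 2 = 19.
Two-sided p ≈ 0.2828, which is ≥ 0.025, so fail to reject H₀.
The data do not give significant evidence of a linear association between blood alcohol concentration and reaction time.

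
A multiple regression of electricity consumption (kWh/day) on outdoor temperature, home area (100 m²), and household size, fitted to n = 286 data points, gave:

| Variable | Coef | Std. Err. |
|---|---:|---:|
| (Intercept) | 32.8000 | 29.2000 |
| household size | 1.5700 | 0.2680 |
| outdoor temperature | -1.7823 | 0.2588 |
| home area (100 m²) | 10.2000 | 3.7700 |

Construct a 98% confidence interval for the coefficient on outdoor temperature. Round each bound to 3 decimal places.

Read off: b = -1.7823, SE = 0.2588 for outdoor temperature.
df = n − k − 1 = 286 − 3 − 1 = 282.
t* = t_{0.01, 282} = 2.339644.
Margin = t* × SE = 2.339644 × 0.2588 = 0.60550.
CI: -1.7823 ± 0.60550 → (-2.388, -1.177).

(-2.388, -1.177)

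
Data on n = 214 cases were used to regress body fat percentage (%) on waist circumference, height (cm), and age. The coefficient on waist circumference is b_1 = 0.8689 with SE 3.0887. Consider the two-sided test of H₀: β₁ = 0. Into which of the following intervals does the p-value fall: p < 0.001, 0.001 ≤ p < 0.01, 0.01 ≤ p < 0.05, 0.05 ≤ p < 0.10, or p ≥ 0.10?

p ≥ 0.10

t = 0.8689 / 3.0887 = 0.281.
df = n − k − 1 = 214 − 3 − 1 = 210.
Two-sided p = 2·P(T_{210} > |t|) ≈ 0.7787.
So p ≥ 0.10.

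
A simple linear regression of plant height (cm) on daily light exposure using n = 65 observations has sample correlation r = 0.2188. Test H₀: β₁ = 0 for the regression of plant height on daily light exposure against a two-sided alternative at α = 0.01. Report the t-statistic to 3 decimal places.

t = r·√(n − 2)/√(1 − r²) = 0.2188·√63/√0.952127 = 1.780.
df = n − 2 = 63.
Two-sided p ≈ 0.0799, which is ≥ 0.01, so fail to reject H₀.
The data do not give significant evidence of a linear association between daily light exposure and plant height.

t = 1.780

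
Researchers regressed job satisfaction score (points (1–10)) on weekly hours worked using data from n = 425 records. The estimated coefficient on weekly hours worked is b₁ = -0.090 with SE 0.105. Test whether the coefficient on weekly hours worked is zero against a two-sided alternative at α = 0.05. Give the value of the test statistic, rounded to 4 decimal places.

H₀: β₁ = 0 vs H₁: β₁ ≠ 0.
t = (b₁ − β₁⁰)/SE = -0.090 / 0.105 = -0.8571.
df = n − 2 = 425 − 2 = 423.
Two-sided p ≈ 0.3919, which is ≥ 0.05, so fail to reject H₀.
The data do not give significant evidence of an association between weekly hours worked and job satisfaction score.

t = -0.8571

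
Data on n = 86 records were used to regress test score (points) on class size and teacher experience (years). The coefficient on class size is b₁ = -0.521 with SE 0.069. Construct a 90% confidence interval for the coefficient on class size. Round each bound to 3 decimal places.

df = n − k − 1 = 86 − 2 − 1 = 83.
t* = t_{0.05, 83} = 1.66342.
Margin = t* × SE = 1.66342 × 0.069 = 0.11478.
CI: -0.521 ± 0.11478 → (-0.636, -0.406).
With 90% confidence, each one-unit increase in class size is associated with a change of between -0.636 and -0.406 points in test score, holding the other predictors fixed.

(-0.636, -0.406)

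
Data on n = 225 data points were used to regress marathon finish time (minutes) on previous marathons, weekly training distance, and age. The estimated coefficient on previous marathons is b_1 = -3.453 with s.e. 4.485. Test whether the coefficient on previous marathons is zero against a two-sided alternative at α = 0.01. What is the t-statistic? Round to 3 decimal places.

t = -0.770

H₀: β₁ = 0 vs H₁: β₁ ≠ 0.
t = (b_1 − β₁⁰)/SE = -3.453 / 4.485 = -0.770.
df = n − k − 1 = 225 − 3 − 1 = 221.
Two-sided p ≈ 0.4422, which is ≥ 0.01, so fail to reject H₀.
The data do not give significant evidence of an association between previous marathons and marathon finish time, after adjusting for the other predictors.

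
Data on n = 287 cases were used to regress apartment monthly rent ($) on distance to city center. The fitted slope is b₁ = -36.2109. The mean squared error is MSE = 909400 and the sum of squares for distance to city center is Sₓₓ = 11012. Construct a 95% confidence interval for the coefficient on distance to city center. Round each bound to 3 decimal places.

(-54.098, -18.324)

SE(b₁) = √(MSE/Sₓₓ) = √(909400/11012) = 9.0875.
df = n − 2 = 285.
t* = t_{0.025, 285} = 1.968323.
Margin = t* × SE = 1.968323 × 9.0875 = 17.88713.
CI: -36.2109 ± 17.88713 → (-54.098, -18.324).
With 95% confidence, each one-unit increase in distance to city center is associated with a change of between -54.098 and -18.324 $ in apartment monthly rent.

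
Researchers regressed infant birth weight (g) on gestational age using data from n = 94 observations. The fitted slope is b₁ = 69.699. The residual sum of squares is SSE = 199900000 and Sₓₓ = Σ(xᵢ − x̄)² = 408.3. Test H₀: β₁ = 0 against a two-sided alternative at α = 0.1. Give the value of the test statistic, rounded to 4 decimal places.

MSE = SSE/(n − 2) = 199900000/92 = 2.17283e+06.
SE(b₁) = √(MSE/Sₓₓ) = √(2.17283e+06/408.3) = 72.9496.
t = 69.699 / 72.9496 = 0.9554.
df = n − 2 = 92.
Two-sided p ≈ 0.3419, which is ≥ 0.1, so fail to reject H₀.
The data do not give significant evidence of an association between gestational age and infant birth weight.

t = 0.9554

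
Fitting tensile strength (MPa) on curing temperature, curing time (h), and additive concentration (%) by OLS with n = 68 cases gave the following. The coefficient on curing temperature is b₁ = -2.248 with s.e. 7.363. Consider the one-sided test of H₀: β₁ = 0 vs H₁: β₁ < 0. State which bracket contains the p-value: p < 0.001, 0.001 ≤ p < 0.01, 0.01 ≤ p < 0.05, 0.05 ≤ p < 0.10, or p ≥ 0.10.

t = -2.248 / 7.363 = -0.305.
df = n − k − 1 = 68 − 3 − 1 = 64.
One-sided p = P(T_{64} < t) ≈ 0.3806.
So p ≥ 0.10.

p ≥ 0.10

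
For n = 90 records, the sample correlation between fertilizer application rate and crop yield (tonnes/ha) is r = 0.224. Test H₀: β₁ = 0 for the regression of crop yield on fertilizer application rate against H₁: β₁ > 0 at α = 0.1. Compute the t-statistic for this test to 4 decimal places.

t = r·√(n − 2)/√(1 − r²) = 0.224·√88/√0.949824 = 2.1561.
df = n − 2 = 88.
One-sided p ≈ 0.0169, which is < 0.1, so reject H₀.
There is evidence of a linear association between fertilizer application rate and crop yield.

t = 2.1561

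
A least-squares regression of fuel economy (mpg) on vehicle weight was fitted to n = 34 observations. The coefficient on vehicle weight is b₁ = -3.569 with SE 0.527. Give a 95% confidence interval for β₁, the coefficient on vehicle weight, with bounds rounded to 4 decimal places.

df = n − 2 = 34 − 2 = 32.
t* = t_{0.025, 32} = 2.036933.
Margin = t* × SE = 2.036933 × 0.527 = 1.073464.
CI: -3.569 ± 1.073464 → (-4.6425, -2.4955).
With 95% confidence, each one-unit increase in vehicle weight is associated with a change of between -4.6425 and -2.4955 mpg in fuel economy.

(-4.6425, -2.4955)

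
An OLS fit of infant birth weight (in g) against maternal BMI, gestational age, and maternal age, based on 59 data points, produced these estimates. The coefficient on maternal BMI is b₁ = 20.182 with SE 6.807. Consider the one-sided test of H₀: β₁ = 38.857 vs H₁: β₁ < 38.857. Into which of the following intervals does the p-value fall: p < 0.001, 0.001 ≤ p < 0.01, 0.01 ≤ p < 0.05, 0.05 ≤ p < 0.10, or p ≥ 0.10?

t = (20.182 − 38.857) / 6.807 = -2.743.
df = n − k − 1 = 59 − 3 − 1 = 55.
One-sided p = P(T_{55} < t) ≈ 0.0041.
So 0.001 ≤ p < 0.01.

0.001 ≤ p < 0.01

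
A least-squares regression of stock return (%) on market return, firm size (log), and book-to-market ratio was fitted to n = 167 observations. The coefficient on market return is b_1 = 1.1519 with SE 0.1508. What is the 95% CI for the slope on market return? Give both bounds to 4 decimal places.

(0.8541, 1.4497)

df = n − k − 1 = 167 − 3 − 1 = 163.
t* = t_{0.025, 163} = 1.974625.
Margin = t* × SE = 1.974625 × 0.1508 = 0.297773.
CI: 1.1519 ± 0.297773 → (0.8541, 1.4497).
With 95% confidence, each one-unit increase in market return is associated with a change of between 0.8541 and 1.4497 % in stock return, holding the other predictors fixed.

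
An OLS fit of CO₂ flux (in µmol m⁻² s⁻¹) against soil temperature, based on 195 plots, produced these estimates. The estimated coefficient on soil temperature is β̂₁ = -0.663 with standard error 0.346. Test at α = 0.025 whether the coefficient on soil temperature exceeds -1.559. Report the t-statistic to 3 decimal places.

t = 2.590

H₀: β₁ = -1.559 vs H₁: β₁ > -1.559.
t = (β̂₁ − β₁⁰)/SE = (-0.663 − (-1.559)) / 0.346 = 2.590.
df = n − 2 = 195 − 2 = 193.
One-sided p ≈ 0.0052, which is < 0.025, so reject H₀.
There is evidence that the true slope on soil temperature exceeds -1.559 µmol m⁻² s⁻¹ per unit.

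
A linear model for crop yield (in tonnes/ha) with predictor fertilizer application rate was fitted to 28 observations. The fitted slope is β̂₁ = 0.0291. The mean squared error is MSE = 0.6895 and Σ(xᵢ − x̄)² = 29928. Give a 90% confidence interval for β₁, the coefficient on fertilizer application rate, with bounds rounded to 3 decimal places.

SE(β̂₁) = √(MSE/Sₓₓ) = √(0.6895/29928) = 0.00479986.
df = n − 2 = 26.
t* = t_{0.05, 26} = 1.705618.
Margin = t* × SE = 1.705618 × 0.00479986 = 0.00819.
CI: 0.0291 ± 0.00819 → (0.021, 0.037).
With 90% confidence, each one-unit increase in fertilizer application rate is associated with a change of between 0.021 and 0.037 tonnes/ha in crop yield.

(0.021, 0.037)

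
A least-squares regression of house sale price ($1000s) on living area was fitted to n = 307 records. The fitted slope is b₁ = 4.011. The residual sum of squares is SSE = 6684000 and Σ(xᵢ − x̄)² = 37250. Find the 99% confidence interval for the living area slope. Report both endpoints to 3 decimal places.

MSE = SSE/(n − 2) = 6684000/305 = 21914.8.
SE(b₁) = √(MSE/Sₓₓ) = √(21914.8/37250) = 0.767017.
df = n − 2 = 305.
t* = t_{0.005, 305} = 2.592045.
Margin = t* × SE = 2.592045 × 0.767017 = 1.98814.
CI: 4.011 ± 1.98814 → (2.023, 5.999).
With 99% confidence, each one-unit increase in living area is associated with a change of between 2.023 and 5.999 $1000s in house sale price.

(2.023, 5.999)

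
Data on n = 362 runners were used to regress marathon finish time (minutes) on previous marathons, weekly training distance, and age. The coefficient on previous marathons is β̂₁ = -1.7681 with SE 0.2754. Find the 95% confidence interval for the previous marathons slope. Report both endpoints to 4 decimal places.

df = n − k − 1 = 362 − 3 − 1 = 358.
t* = t_{0.025, 358} = 1.966613.
Margin = t* × SE = 1.966613 × 0.2754 = 0.541605.
CI: -1.7681 ± 0.541605 → (-2.3097, -1.2265).
With 95% confidence, each one-unit increase in previous marathons is associated with a change of between -2.3097 and -1.2265 minutes in marathon finish time, holding the other predictors fixed.

(-2.3097, -1.2265)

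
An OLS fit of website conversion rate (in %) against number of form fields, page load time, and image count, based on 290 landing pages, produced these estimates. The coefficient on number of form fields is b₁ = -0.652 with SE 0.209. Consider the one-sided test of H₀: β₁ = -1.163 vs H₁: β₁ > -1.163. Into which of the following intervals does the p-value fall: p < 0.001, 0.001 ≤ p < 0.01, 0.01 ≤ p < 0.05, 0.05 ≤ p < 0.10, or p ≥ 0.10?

t = (-0.652 − (-1.163)) / 0.209 = 2.445.
df = n − k − 1 = 290 − 3 − 1 = 286.
One-sided p = P(T_{286} > t) ≈ 0.0075.
So 0.001 ≤ p < 0.01.

0.001 ≤ p < 0.01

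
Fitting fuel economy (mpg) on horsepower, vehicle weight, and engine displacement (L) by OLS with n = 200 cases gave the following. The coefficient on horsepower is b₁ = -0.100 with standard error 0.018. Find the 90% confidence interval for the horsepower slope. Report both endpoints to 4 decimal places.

df = n − k − 1 = 200 − 3 − 1 = 196.
t* = t_{0.05, 196} = 1.652665.
Margin = t* × SE = 1.652665 × 0.018 = 0.029748.
CI: -0.100 ± 0.029748 → (-0.1297, -0.0703).
With 90% confidence, each one-unit increase in horsepower is associated with a change of between -0.1297 and -0.0703 mpg in fuel economy, holding the other predictors fixed.

(-0.1297, -0.0703)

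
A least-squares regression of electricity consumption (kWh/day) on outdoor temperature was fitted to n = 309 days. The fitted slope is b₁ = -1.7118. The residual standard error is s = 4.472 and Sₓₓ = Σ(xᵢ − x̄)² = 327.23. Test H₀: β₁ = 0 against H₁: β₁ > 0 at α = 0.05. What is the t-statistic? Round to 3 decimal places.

t = -6.924

SE(b₁) = s/√Sₓₓ = 4.472/√327.23 = 0.247215.
t = -1.7118 / 0.247215 = -6.924.
df = n − 2 = 307.
One-sided p ≈ 1.0000, which is ≥ 0.05, so fail to reject H₀.
The data do not give significant evidence that the true slope on outdoor temperature is positive.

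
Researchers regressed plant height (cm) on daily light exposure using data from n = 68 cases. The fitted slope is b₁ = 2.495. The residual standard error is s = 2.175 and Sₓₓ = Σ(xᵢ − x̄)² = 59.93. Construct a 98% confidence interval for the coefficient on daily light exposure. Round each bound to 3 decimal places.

(1.825, 3.165)

SE(b₁) = s/√Sₓₓ = 2.175/√59.93 = 0.280955.
df = n − 2 = 66.
t* = t_{0.01, 66} = 2.384186.
Margin = t* × SE = 2.384186 × 0.280955 = 0.66985.
CI: 2.495 ± 0.66985 → (1.825, 3.165).
With 98% confidence, each one-unit increase in daily light exposure is associated with a change of between 1.825 and 3.165 cm in plant height.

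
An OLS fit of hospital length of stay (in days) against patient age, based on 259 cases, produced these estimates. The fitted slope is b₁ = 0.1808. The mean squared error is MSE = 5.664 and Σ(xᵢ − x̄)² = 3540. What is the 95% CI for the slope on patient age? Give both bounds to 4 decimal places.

SE(b₁) = √(MSE/Sₓₓ) = √(5.664/3540) = 0.04.
df = n − 2 = 257.
t* = t_{0.025, 257} = 1.969237.
Margin = t* × SE = 1.969237 × 0.04 = 0.078769.
CI: 0.1808 ± 0.078769 → (0.1020, 0.2596).
With 95% confidence, each one-unit increase in patient age is associated with a change of between 0.1020 and 0.2596 days in hospital length of stay.

(0.1020, 0.2596)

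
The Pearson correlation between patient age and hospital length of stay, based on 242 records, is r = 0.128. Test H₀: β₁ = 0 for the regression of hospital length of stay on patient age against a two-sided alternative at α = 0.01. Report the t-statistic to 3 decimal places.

t = 1.999

t = r·√(n − 2)/√(1 − r²) = 0.128·√240/√0.983616 = 1.999.
df = n − 2 = 240.
Two-sided p ≈ 0.0467, which is ≥ 0.01, so fail to reject H₀.
The data do not give significant evidence of a linear association between patient age and hospital length of stay.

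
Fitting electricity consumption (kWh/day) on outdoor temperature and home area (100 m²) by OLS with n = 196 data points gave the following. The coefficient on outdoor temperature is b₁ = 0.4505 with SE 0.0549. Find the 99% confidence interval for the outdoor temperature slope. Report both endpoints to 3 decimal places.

(0.308, 0.593)

df = n − k − 1 = 196 − 2 − 1 = 193.
t* = t_{0.005, 193} = 2.601543.
Margin = t* × SE = 2.601543 × 0.0549 = 0.14282.
CI: 0.4505 ± 0.14282 → (0.308, 0.593).
With 99% confidence, each one-unit increase in outdoor temperature is associated with a change of between 0.308 and 0.593 kWh/day in electricity consumption, holding the other predictors fixed.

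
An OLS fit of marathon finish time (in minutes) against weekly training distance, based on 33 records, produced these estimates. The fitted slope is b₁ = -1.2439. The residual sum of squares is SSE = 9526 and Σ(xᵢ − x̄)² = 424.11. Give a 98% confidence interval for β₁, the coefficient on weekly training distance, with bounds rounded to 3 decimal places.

MSE = SSE/(n − 2) = 9526/31 = 307.29.
SE(b₁) = √(MSE/Sₓₓ) = √(307.29/424.11) = 0.851207.
df = n − 2 = 31.
t* = t_{0.01, 31} = 2.452824.
Margin = t* × SE = 2.452824 × 0.851207 = 2.08786.
CI: -1.2439 ± 2.08786 → (-3.332, 0.844).
With 98% confidence, each one-unit increase in weekly training distance is associated with a change of between -3.332 and 0.844 minutes in marathon finish time.

(-3.332, 0.844)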